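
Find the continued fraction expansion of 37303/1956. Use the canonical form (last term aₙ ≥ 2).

[19; 14, 13, 1, 9]

37303 = 19·1956 + 139
1956 = 14·139 + 10
139 = 13·10 + 9
10 = 1·9 + 1
9 = 9·1 + 0  (stop)
So 37303/1956 = [19; 14, 13, 1, 9].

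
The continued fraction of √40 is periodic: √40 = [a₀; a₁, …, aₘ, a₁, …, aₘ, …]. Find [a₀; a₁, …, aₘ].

[6; 3, 12]

a₀ = ⌊√40⌋ = 6.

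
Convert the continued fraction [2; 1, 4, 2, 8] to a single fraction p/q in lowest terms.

262/93

Fold from the inside: start with 8/1.
  2 + 1/8 = 17/8
  4 + 8/17 = 76/17
  1 + 17/76 = 93/76
  2 + 76/93 = 262/93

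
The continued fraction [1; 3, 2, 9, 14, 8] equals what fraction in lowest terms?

Using pₖ = aₖpₖ₋₁ + pₖ₋₂ and qₖ = aₖqₖ₋₁ + qₖ₋₂:
  k=0: a=1, p=1, q=1
  k=1: a=3, p=4, q=3
  k=2: a=2, p=9, q=7
  k=3: a=9, p=85, q=66
  k=4: a=14, p=1199, q=931
  k=5: a=8, p=9677, q=7514

9677/7514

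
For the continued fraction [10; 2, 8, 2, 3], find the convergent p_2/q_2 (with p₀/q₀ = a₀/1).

Using pₖ = aₖpₖ₋₁ + pₖ₋₂, qₖ = aₖqₖ₋₁ + qₖ₋₂ (with p₋₁=1, p₋₂=0, q₋₁=0, q₋₂=1):
  k=0: a=10, p=10, q=1
  k=1: a=2, p=21, q=2
  k=2: a=8, p=178, q=17

178/17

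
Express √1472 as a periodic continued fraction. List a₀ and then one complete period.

[38; 2, 1, 2, 1, 2, 76]

a₀ = ⌊√1472⌋ = 38.
With m₀=0, d₀=1 and mₖ₊₁ = dₖaₖ − mₖ, dₖ₊₁ = (n − mₖ₊₁²)/dₖ, aₖ₊₁ = ⌊(a₀+mₖ₊₁)/dₖ₊₁⌋:
  k=1: m=38, d=28, a=2
  k=2: m=18, d=41, a=1
  k=3: m=23, d=23, a=2
  k=4: m=23, d=41, a=1
  k=5: m=18, d=28, a=2
  k=6: m=38, d=1, a=76
d=1 and a=2a₀=76 at k=6, so the next step gives (m, d) = (38, 28) again — its k=1 value — and the period has length 6.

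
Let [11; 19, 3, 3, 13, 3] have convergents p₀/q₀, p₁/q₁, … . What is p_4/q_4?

28370/2567

Using pₖ = aₖpₖ₋₁ + pₖ₋₂, qₖ = aₖqₖ₋₁ + qₖ₋₂ (with p₋₁=1, p₋₂=0, q₋₁=0, q₋₂=1):
  k=0: a=11, p=11, q=1
  k=1: a=19, p=210, q=19
  k=2: a=3, p=641, q=58
  k=3: a=3, p=2133, q=193
  k=4: a=13, p=28370, q=2567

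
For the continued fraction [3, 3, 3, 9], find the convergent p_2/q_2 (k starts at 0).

33/10

Using pₖ = aₖpₖ₋₁ + pₖ₋₂, qₖ = aₖqₖ₋₁ + qₖ₋₂ (with p₋₁=1, p₋₂=0, q₋₁=0, q₋₂=1):
  k=0: a=3, p=3, q=1
  k=1: a=3, p=10, q=3
  k=2: a=3, p=33, q=10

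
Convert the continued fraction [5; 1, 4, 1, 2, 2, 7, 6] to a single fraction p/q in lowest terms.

10613/1822

Fold from the inside: start with 6/1.
  7 + 1/6 = 43/6
  2 + 6/43 = 92/43
  2 + 43/92 = 227/92
  1 + 92/227 = 319/227
  4 + 227/319 = 1503/319
  1 + 319/1503 = 1822/1503
  5 + 1503/1822 = 10613/1822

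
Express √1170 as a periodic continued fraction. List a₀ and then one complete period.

a₀ = ⌊√1170⌋ = 34.

[34; 4, 1, 6, 1, 4, 68]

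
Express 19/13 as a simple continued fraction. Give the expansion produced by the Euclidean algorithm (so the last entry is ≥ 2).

[1; 2, 6]

19 = 1*13 + 6
13 = 2*6 + 1
6 = 6*1 + 0  (stop)
So 19/13 = [1; 2, 6].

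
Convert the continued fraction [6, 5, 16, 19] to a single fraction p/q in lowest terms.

9569/1544

Fold from the inside: start with 19/1.
  16 + 1/19 = 305/19
  5 + 19/305 = 1544/305
  6 + 305/1544 = 9569/1544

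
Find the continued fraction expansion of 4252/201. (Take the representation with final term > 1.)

[21; 6, 2, 15]

4252 = 21*201 + 31
201 = 6*31 + 15
31 = 2*15 + 1
15 = 15*1 + 0  (stop)
So 4252/201 = [21; 6, 2, 15].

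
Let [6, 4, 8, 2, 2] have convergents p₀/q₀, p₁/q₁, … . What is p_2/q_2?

Using pₖ = aₖpₖ₋₁ + pₖ₋₂, qₖ = aₖqₖ₋₁ + qₖ₋₂ (with p₋₁=1, p₋₂=0, q₋₁=0, q₋₂=1):
  k=0: a=6, p=6, q=1
  k=1: a=4, p=25, q=4
  k=2: a=8, p=206, q=33

206/33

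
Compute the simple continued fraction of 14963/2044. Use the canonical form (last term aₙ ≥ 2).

14963 = 7×2044 + 655
2044 = 3×655 + 79
655 = 8×79 + 23
79 = 3×23 + 10
23 = 2×10 + 3
10 = 3×3 + 1
3 = 3×1 + 0  (stop)
So 14963/2044 = [7; 3, 8, 3, 2, 3, 3].

[7; 3, 8, 3, 2, 3, 3]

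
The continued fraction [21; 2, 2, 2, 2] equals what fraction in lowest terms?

621/29

Fold from the inside: start with 2/1.
  2 + 1/2 = 5/2
  2 + 2/5 = 12/5
  2 + 5/12 = 29/12
  21 + 12/29 = 621/29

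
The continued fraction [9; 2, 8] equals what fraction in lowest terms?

161/17

Using pₖ = aₖpₖ₋₁ + pₖ₋₂ and qₖ = aₖqₖ₋₁ + qₖ₋₂:
  k=0: a=9, p=9, q=1
  k=1: a=2, p=19, q=2
  k=2: a=8, p=161, q=17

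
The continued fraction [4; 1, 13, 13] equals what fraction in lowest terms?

Using pₖ = aₖpₖ₋₁ + pₖ₋₂ and qₖ = aₖqₖ₋₁ + qₖ₋₂:
  k=0: a=4, p=4, q=1
  k=1: a=1, p=5, q=1
  k=2: a=13, p=69, q=14
  k=3: a=13, p=902, q=183

902/183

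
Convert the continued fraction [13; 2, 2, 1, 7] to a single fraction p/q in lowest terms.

725/54

Using pₖ = aₖpₖ₋₁ + pₖ₋₂ and qₖ = aₖqₖ₋₁ + qₖ₋₂:
  k=0: a=13, p=13, q=1
  k=1: a=2, p=27, q=2
  k=2: a=2, p=67, q=5
  k=3: a=1, p=94, q=7
  k=4: a=7, p=725, q=54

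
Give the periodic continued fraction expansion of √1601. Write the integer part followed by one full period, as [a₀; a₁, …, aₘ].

a₀ = ⌊√1601⌋ = 40.
With m₀=0, d₀=1 and mₖ₊₁ = dₖaₖ − mₖ, dₖ₊₁ = (n − mₖ₊₁²)/dₖ, aₖ₊₁ = ⌊(a₀+mₖ₊₁)/dₖ₊₁⌋:
  k=1: m=40, d=1, a=80
d=1 and a=2a₀=80 at k=1, so the next step gives (m, d) = (40, 1) again — its k=1 value — and the period has length 1.

[40; 80]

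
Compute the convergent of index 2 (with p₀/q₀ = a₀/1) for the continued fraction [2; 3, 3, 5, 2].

23/10

Using pₖ = aₖpₖ₋₁ + pₖ₋₂, qₖ = aₖqₖ₋₁ + qₖ₋₂ (with p₋₁=1, p₋₂=0, q₋₁=0, q₋₂=1):
  k=0: a=2, p=2, q=1
  k=1: a=3, p=7, q=3
  k=2: a=3, p=23, q=10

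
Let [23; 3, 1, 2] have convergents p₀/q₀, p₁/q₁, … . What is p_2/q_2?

93/4

Using pₖ = aₖpₖ₋₁ + pₖ₋₂, qₖ = aₖqₖ₋₁ + qₖ₋₂ (with p₋₁=1, p₋₂=0, q₋₁=0, q₋₂=1):
  k=0: a=23, p=23, q=1
  k=1: a=3, p=70, q=3
  k=2: a=1, p=93, q=4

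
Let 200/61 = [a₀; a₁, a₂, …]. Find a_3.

200 = 3·61 + 17   →  a_0 = 3
61 = 3·17 + 10   →  a_1 = 3
17 = 1·10 + 7   →  a_2 = 1
10 = 1·7 + 3   →  a_3 = 1

1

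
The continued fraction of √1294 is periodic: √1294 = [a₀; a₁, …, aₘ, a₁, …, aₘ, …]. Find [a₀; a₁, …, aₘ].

[35; 1, 34, 1, 70]

a₀ = ⌊√1294⌋ = 35.
With m₀=0, d₀=1 and mₖ₊₁ = dₖaₖ − mₖ, dₖ₊₁ = (n − mₖ₊₁²)/dₖ, aₖ₊₁ = ⌊(a₀+mₖ₊₁)/dₖ₊₁⌋:
  k=1: m=35, d=69, a=1
  k=2: m=34, d=2, a=34
  k=3: m=34, d=69, a=1
  k=4: m=35, d=1, a=70
d=1 and a=2a₀=70 at k=4, so the next step gives (m, d) = (35, 69) again — its k=1 value — and the period has length 4.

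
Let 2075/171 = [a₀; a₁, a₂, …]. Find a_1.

7

2075 = 12·171 + 23   →  a_0 = 12
171 = 7·23 + 10   →  a_1 = 7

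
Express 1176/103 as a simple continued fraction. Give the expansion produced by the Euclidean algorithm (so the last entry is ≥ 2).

[11; 2, 2, 1, 1, 8]

1176 = 11×103 + 43
103 = 2×43 + 17
43 = 2×17 + 9
17 = 1×9 + 8
9 = 1×8 + 1
8 = 8×1 + 0  (stop)
So 1176/103 = [11; 2, 2, 1, 1, 8].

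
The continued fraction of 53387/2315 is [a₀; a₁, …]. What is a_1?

53387 = 23·2315 + 142   →  a_0 = 23
2315 = 16·142 + 43   →  a_1 = 16

16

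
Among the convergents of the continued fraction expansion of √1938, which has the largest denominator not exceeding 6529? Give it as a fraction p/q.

√1938 = [44; 44, 88, …] (period length 2).
Convergents:
  p_0/q_0 = 44/1
  p_1/q_1 = 1937/44
  p_2/q_2 = 170500/3873
  p_3/q_3 = 7503937/170456
q_2 = 3873 ≤ 6529 < 170456 = q_3, so the answer is 170500/3873.

170500/3873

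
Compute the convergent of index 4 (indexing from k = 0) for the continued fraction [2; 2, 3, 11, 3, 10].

Using pₖ = aₖpₖ₋₁ + pₖ₋₂, qₖ = aₖqₖ₋₁ + qₖ₋₂ (with p₋₁=1, p₋₂=0, q₋₁=0, q₋₂=1):
  k=0: a=2, p=2, q=1
  k=1: a=2, p=5, q=2
  k=2: a=3, p=17, q=7
  k=3: a=11, p=192, q=79
  k=4: a=3, p=593, q=244

593/244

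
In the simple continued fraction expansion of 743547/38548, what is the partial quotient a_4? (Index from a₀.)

743547 = 19·38548 + 11135   →  a_0 = 19
38548 = 3·11135 + 5143   →  a_1 = 3
11135 = 2·5143 + 849   →  a_2 = 2
5143 = 6·849 + 49   →  a_3 = 6
849 = 17·49 + 16   →  a_4 = 17

17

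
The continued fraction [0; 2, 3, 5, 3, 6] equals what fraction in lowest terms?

322/745

Fold from the inside: start with 6/1.
  3 + 1/6 = 19/6
  5 + 6/19 = 101/19
  3 + 19/101 = 322/101
  2 + 101/322 = 745/322
  0 + 322/745 = 322/745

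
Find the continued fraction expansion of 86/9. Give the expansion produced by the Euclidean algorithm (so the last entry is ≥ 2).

[9; 1, 1, 4]

86 = 9*9 + 5
9 = 1*5 + 4
5 = 1*4 + 1
4 = 4*1 + 0  (stop)
So 86/9 = [9; 1, 1, 4].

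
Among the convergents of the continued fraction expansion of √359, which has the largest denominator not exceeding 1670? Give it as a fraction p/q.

13661/721

√359 = [18; 1, 17, 1, 36, …] (period length 4).
Convergents:
  p_0/q_0 = 18/1
  p_1/q_1 = 19/1
  p_2/q_2 = 341/18
  p_3/q_3 = 360/19
  p_4/q_4 = 13301/702
  p_5/q_5 = 13661/721
  p_6/q_6 = 245538/12959
q_5 = 721 ≤ 1670 < 12959 = q_6, so the answer is 13661/721.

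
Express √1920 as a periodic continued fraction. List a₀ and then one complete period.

a₀ = ⌊√1920⌋ = 43.
With m₀=0, d₀=1 and mₖ₊₁ = dₖaₖ − mₖ, dₖ₊₁ = (n − mₖ₊₁²)/dₖ, aₖ₊₁ = ⌊(a₀+mₖ₊₁)/dₖ₊₁⌋:
  k=1: m=43, d=71, a=1
  k=2: m=28, d=16, a=4
  k=3: m=36, d=39, a=2
  k=4: m=42, d=4, a=21
  k=5: m=42, d=39, a=2
  k=6: m=36, d=16, a=4
  k=7: m=28, d=71, a=1
  k=8: m=43, d=1, a=86
d=1 and a=2a₀=86 at k=8, so the next step gives (m, d) = (43, 71) again — its k=1 value — and the period has length 8.

[43; 1, 4, 2, 21, 2, 4, 1, 86]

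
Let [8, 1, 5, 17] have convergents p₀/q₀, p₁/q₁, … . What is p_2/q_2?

Using pₖ = aₖpₖ₋₁ + pₖ₋₂, qₖ = aₖqₖ₋₁ + qₖ₋₂ (with p₋₁=1, p₋₂=0, q₋₁=0, q₋₂=1):
  k=0: a=8, p=8, q=1
  k=1: a=1, p=9, q=1
  k=2: a=5, p=53, q=6

53/6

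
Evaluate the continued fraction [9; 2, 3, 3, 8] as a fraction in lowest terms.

1802/191

Using pₖ = aₖpₖ₋₁ + pₖ₋₂ and qₖ = aₖqₖ₋₁ + qₖ₋₂:
  k=0: a=9, p=9, q=1
  k=1: a=2, p=19, q=2
  k=2: a=3, p=66, q=7
  k=3: a=3, p=217, q=23
  k=4: a=8, p=1802, q=191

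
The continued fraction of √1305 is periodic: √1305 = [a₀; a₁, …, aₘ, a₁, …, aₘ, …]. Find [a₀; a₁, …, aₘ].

[36; 8, 72]

a₀ = ⌊√1305⌋ = 36.
With m₀=0, d₀=1 and mₖ₊₁ = dₖaₖ − mₖ, dₖ₊₁ = (n − mₖ₊₁²)/dₖ, aₖ₊₁ = ⌊(a₀+mₖ₊₁)/dₖ₊₁⌋:
  k=1: m=36, d=9, a=8
  k=2: m=36, d=1, a=72
d=1 and a=2a₀=72 at k=2, so the next step gives (m, d) = (36, 9) again — its k=1 value — and the period has length 2.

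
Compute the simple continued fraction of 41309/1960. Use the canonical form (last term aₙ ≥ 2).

[21; 13, 6, 2, 11]

41309 = 21·1960 + 149
1960 = 13·149 + 23
149 = 6·23 + 11
23 = 2·11 + 1
11 = 11·1 + 0  (stop)
So 41309/1960 = [21; 13, 6, 2, 11].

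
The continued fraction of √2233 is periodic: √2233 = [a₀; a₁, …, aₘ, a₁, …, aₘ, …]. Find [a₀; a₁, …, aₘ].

a₀ = ⌊√2233⌋ = 47.
With m₀=0, d₀=1 and mₖ₊₁ = dₖaₖ − mₖ, dₖ₊₁ = (n − mₖ₊₁²)/dₖ, aₖ₊₁ = ⌊(a₀+mₖ₊₁)/dₖ₊₁⌋:
  k=1: m=47, d=24, a=3
  k=2: m=25, d=67, a=1
  k=3: m=42, d=7, a=12
  k=4: m=42, d=67, a=1
  k=5: m=25, d=24, a=3
  k=6: m=47, d=1, a=94
d=1 and a=2a₀=94 at k=6, so the next step gives (m, d) = (47, 24) again — its k=1 value — and the period has length 6.

[47; 3, 1, 12, 1, 3, 94]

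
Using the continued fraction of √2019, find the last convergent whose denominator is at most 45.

√2019 = [44; 1, 13, 1, 88, …] (period length 4).
Convergents:
  p_0/q_0 = 44/1
  p_1/q_1 = 45/1
  p_2/q_2 = 629/14
  p_3/q_3 = 674/15
  p_4/q_4 = 59941/1334
q_3 = 15 ≤ 45 < 1334 = q_4, so the answer is 674/15.

674/15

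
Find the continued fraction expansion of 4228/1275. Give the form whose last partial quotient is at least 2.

[3; 3, 6, 9, 2, 3]

4228 = 3*1275 + 403
1275 = 3*403 + 66
403 = 6*66 + 7
66 = 9*7 + 3
7 = 2*3 + 1
3 = 3*1 + 0  (stop)
So 4228/1275 = [3; 3, 6, 9, 2, 3].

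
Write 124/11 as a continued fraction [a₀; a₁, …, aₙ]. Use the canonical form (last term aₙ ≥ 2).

[11; 3, 1, 2]

124 = 11·11 + 3
11 = 3·3 + 2
3 = 1·2 + 1
2 = 2·1 + 0  (stop)
So 124/11 = [11; 3, 1, 2].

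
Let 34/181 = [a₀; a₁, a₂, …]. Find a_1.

5

34 = 0·181 + 34   →  a_0 = 0
181 = 5·34 + 11   →  a_1 = 5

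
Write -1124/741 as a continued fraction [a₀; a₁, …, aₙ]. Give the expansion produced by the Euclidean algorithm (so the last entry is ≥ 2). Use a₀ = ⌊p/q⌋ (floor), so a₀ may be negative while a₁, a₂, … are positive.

[-2; 2, 14, 3, 8]

-1124 = -2×741 + 358
741 = 2×358 + 25
358 = 14×25 + 8
25 = 3×8 + 1
8 = 8×1 + 0  (stop)
So -1124/741 = [-2; 2, 14, 3, 8].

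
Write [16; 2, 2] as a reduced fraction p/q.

82/5

Using pₖ = aₖpₖ₋₁ + pₖ₋₂ and qₖ = aₖqₖ₋₁ + qₖ₋₂:
  k=0: a=16, p=16, q=1
  k=1: a=2, p=33, q=2
  k=2: a=2, p=82, q=5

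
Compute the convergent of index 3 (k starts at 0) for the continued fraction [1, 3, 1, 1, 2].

Using pₖ = aₖpₖ₋₁ + pₖ₋₂, qₖ = aₖqₖ₋₁ + qₖ₋₂ (with p₋₁=1, p₋₂=0, q₋₁=0, q₋₂=1):
  k=0: a=1, p=1, q=1
  k=1: a=3, p=4, q=3
  k=2: a=1, p=5, q=4
  k=3: a=1, p=9, q=7

9/7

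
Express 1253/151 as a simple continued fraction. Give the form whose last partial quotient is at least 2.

[8; 3, 2, 1, 4, 3]

1253 = 8×151 + 45
151 = 3×45 + 16
45 = 2×16 + 13
16 = 1×13 + 3
13 = 4×3 + 1
3 = 3×1 + 0  (stop)
So 1253/151 = [8; 3, 2, 1, 4, 3].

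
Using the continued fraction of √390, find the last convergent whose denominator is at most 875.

√390 = [19; 1, 2, 1, 38, …] (period length 4).
Convergents:
  p_0/q_0 = 19/1
  p_1/q_1 = 20/1
  p_2/q_2 = 59/3
  p_3/q_3 = 79/4
  p_4/q_4 = 3061/155
  p_5/q_5 = 3140/159
  p_6/q_6 = 9341/473
  p_7/q_7 = 12481/632
  p_8/q_8 = 483619/24489
q_7 = 632 ≤ 875 < 24489 = q_8, so the answer is 12481/632.

12481/632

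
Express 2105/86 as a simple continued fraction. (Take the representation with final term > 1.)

2105 = 24×86 + 41
86 = 2×41 + 4
41 = 10×4 + 1
4 = 4×1 + 0  (stop)
So 2105/86 = [24; 2, 10, 4].

[24; 2, 10, 4]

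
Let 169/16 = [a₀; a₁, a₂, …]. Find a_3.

169 = 10·16 + 9   →  a_0 = 10
16 = 1·9 + 7   →  a_1 = 1
9 = 1·7 + 2   →  a_2 = 1
7 = 3·2 + 1   →  a_3 = 3

3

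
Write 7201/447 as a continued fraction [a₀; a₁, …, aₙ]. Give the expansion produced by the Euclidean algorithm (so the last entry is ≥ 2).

[16; 9, 8, 6]

7201 = 16·447 + 49
447 = 9·49 + 6
49 = 8·6 + 1
6 = 6·1 + 0  (stop)
So 7201/447 = [16; 9, 8, 6].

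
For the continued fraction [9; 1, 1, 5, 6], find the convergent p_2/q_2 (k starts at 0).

19/2

Using pₖ = aₖpₖ₋₁ + pₖ₋₂, qₖ = aₖqₖ₋₁ + qₖ₋₂ (with p₋₁=1, p₋₂=0, q₋₁=0, q₋₂=1):
  k=0: a=9, p=9, q=1
  k=1: a=1, p=10, q=1
  k=2: a=1, p=19, q=2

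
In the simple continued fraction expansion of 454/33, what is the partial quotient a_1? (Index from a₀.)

454 = 13·33 + 25   →  a_0 = 13
33 = 1·25 + 8   →  a_1 = 1

1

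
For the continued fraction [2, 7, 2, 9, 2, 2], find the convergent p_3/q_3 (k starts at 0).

303/142

Using pₖ = aₖpₖ₋₁ + pₖ₋₂, qₖ = aₖqₖ₋₁ + qₖ₋₂ (with p₋₁=1, p₋₂=0, q₋₁=0, q₋₂=1):
  k=0: a=2, p=2, q=1
  k=1: a=7, p=15, q=7
  k=2: a=2, p=32, q=15
  k=3: a=9, p=303, q=142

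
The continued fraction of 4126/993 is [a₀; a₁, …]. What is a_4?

4126 = 4·993 + 154   →  a_0 = 4
993 = 6·154 + 69   →  a_1 = 6
154 = 2·69 + 16   →  a_2 = 2
69 = 4·16 + 5   →  a_3 = 4
16 = 3·5 + 1   →  a_4 = 3

3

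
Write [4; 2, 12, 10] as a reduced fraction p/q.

1129/252

Fold from the inside: start with 10/1.
  12 + 1/10 = 121/10
  2 + 10/121 = 252/121
  4 + 121/252 = 1129/252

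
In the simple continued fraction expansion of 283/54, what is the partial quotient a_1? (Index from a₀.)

4

283 = 5·54 + 13   →  a_0 = 5
54 = 4·13 + 2   →  a_1 = 4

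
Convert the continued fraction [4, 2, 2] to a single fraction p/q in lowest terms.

Using pₖ = aₖpₖ₋₁ + pₖ₋₂ and qₖ = aₖqₖ₋₁ + qₖ₋₂:
  k=0: a=4, p=4, q=1
  k=1: a=2, p=9, q=2
  k=2: a=2, p=22, q=5

22/5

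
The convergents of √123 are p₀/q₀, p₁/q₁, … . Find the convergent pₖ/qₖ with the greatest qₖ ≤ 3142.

29767/2684

√123 = [11; 11, 22, …] (period length 2).
Convergents:
  p_0/q_0 = 11/1
  p_1/q_1 = 122/11
  p_2/q_2 = 2695/243
  p_3/q_3 = 29767/2684
  p_4/q_4 = 657569/59291
q_3 = 2684 ≤ 3142 < 59291 = q_4, so the answer is 29767/2684.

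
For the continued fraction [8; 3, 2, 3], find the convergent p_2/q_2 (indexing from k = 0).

58/7

Using pₖ = aₖpₖ₋₁ + pₖ₋₂, qₖ = aₖqₖ₋₁ + qₖ₋₂ (with p₋₁=1, p₋₂=0, q₋₁=0, q₋₂=1):
  k=0: a=8, p=8, q=1
  k=1: a=3, p=25, q=3
  k=2: a=2, p=58, q=7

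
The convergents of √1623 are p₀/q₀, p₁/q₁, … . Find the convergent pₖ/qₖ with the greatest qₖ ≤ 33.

282/7

√1623 = [40; 3, 2, 26, 2, 3, 80, …] (period length 6).
Convergents:
  p_0/q_0 = 40/1
  p_1/q_1 = 121/3
  p_2/q_2 = 282/7
  p_3/q_3 = 7453/185
q_2 = 7 ≤ 33 < 185 = q_3, so the answer is 282/7.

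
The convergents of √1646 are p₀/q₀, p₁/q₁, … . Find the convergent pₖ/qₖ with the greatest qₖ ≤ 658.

√1646 = [40; 1, 1, 3, 40, 3, 1, 1, 80, …] (period length 8).
Convergents:
  p_0/q_0 = 40/1
  p_1/q_1 = 41/1
  p_2/q_2 = 81/2
  p_3/q_3 = 284/7
  p_4/q_4 = 11441/282
  p_5/q_5 = 34607/853
q_4 = 282 ≤ 658 < 853 = q_5, so the answer is 11441/282.

11441/282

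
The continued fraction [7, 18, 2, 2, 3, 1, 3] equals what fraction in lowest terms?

Fold from the inside: start with 3/1.
  1 + 1/3 = 4/3
  3 + 3/4 = 15/4
  2 + 4/15 = 34/15
  2 + 15/34 = 83/34
  18 + 34/83 = 1528/83
  7 + 83/1528 = 10779/1528

10779/1528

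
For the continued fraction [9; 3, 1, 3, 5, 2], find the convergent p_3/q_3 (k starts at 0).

139/15

Using pₖ = aₖpₖ₋₁ + pₖ₋₂, qₖ = aₖqₖ₋₁ + qₖ₋₂ (with p₋₁=1, p₋₂=0, q₋₁=0, q₋₂=1):
  k=0: a=9, p=9, q=1
  k=1: a=3, p=28, q=3
  k=2: a=1, p=37, q=4
  k=3: a=3, p=139, q=15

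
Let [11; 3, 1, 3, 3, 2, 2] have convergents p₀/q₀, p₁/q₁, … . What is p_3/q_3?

169/15

Using pₖ = aₖpₖ₋₁ + pₖ₋₂, qₖ = aₖqₖ₋₁ + qₖ₋₂ (with p₋₁=1, p₋₂=0, q₋₁=0, q₋₂=1):
  k=0: a=11, p=11, q=1
  k=1: a=3, p=34, q=3
  k=2: a=1, p=45, q=4
  k=3: a=3, p=169, q=15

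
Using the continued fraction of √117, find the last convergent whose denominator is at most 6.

54/5

√117 = [10; 1, 4, 2, 4, 1, 20, …] (period length 6).
Convergents:
  p_0/q_0 = 10/1
  p_1/q_1 = 11/1
  p_2/q_2 = 54/5
  p_3/q_3 = 119/11
q_2 = 5 ≤ 6 < 11 = q_3, so the answer is 54/5.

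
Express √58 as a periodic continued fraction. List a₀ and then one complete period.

[7; 1, 1, 1, 1, 1, 1, 14]

a₀ = ⌊√58⌋ = 7.
With m₀=0, d₀=1 and mₖ₊₁ = dₖaₖ − mₖ, dₖ₊₁ = (n − mₖ₊₁²)/dₖ, aₖ₊₁ = ⌊(a₀+mₖ₊₁)/dₖ₊₁⌋:
  k=1: m=7, d=9, a=1
  k=2: m=2, d=6, a=1
  k=3: m=4, d=7, a=1
  k=4: m=3, d=7, a=1
  k=5: m=4, d=6, a=1
  k=6: m=2, d=9, a=1
  k=7: m=7, d=1, a=14
d=1 and a=2a₀=14 at k=7, so the next step gives (m, d) = (7, 9) again — its k=1 value — and the period has length 7.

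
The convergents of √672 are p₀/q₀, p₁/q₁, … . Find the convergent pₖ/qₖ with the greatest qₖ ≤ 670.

√672 = [25; 1, 11, 1, 50, …] (period length 4).
Convergents:
  p_0/q_0 = 25/1
  p_1/q_1 = 26/1
  p_2/q_2 = 311/12
  p_3/q_3 = 337/13
  p_4/q_4 = 17161/662
  p_5/q_5 = 17498/675
q_4 = 662 ≤ 670 < 675 = q_5, so the answer is 17161/662.

17161/662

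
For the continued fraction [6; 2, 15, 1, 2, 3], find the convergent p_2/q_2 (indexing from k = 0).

201/31

Using pₖ = aₖpₖ₋₁ + pₖ₋₂, qₖ = aₖqₖ₋₁ + qₖ₋₂ (with p₋₁=1, p₋₂=0, q₋₁=0, q₋₂=1):
  k=0: a=6, p=6, q=1
  k=1: a=2, p=13, q=2
  k=2: a=15, p=201, q=31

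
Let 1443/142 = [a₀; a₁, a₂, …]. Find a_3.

1

1443 = 10·142 + 23   →  a_0 = 10
142 = 6·23 + 4   →  a_1 = 6
23 = 5·4 + 3   →  a_2 = 5
4 = 1·3 + 1   →  a_3 = 1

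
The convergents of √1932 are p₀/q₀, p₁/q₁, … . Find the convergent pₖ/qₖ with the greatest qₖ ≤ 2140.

85052/1935

√1932 = [43; 1, 20, 1, 86, …] (period length 4).
Convergents:
  p_0/q_0 = 43/1
  p_1/q_1 = 44/1
  p_2/q_2 = 923/21
  p_3/q_3 = 967/22
  p_4/q_4 = 84085/1913
  p_5/q_5 = 85052/1935
  p_6/q_6 = 1785125/40613
q_5 = 1935 ≤ 2140 < 40613 = q_6, so the answer is 85052/1935.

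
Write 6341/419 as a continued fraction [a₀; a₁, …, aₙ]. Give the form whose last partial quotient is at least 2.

6341 = 15*419 + 56
419 = 7*56 + 27
56 = 2*27 + 2
27 = 13*2 + 1
2 = 2*1 + 0  (stop)
So 6341/419 = [15; 7, 2, 13, 2].

[15; 7, 2, 13, 2]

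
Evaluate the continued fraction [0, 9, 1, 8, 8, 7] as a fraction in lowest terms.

520/5143

Using pₖ = aₖpₖ₋₁ + pₖ₋₂ and qₖ = aₖqₖ₋₁ + qₖ₋₂:
  k=0: a=0, p=0, q=1
  k=1: a=9, p=1, q=9
  k=2: a=1, p=1, q=10
  k=3: a=8, p=9, q=89
  k=4: a=8, p=73, q=722
  k=5: a=7, p=520, q=5143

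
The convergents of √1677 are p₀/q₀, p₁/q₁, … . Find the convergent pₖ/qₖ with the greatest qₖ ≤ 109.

√1677 = [40; 1, 19, 2, 19, 1, 80, …] (period length 6).
Convergents:
  p_0/q_0 = 40/1
  p_1/q_1 = 41/1
  p_2/q_2 = 819/20
  p_3/q_3 = 1679/41
  p_4/q_4 = 32720/799
q_3 = 41 ≤ 109 < 799 = q_4, so the answer is 1679/41.

1679/41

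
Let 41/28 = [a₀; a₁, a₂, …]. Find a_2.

41 = 1·28 + 13   →  a_0 = 1
28 = 2·13 + 2   →  a_1 = 2
13 = 6·2 + 1   →  a_2 = 6

6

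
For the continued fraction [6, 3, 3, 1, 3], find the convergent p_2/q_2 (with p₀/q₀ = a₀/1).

63/10

Using pₖ = aₖpₖ₋₁ + pₖ₋₂, qₖ = aₖqₖ₋₁ + qₖ₋₂ (with p₋₁=1, p₋₂=0, q₋₁=0, q₋₂=1):
  k=0: a=6, p=6, q=1
  k=1: a=3, p=19, q=3
  k=2: a=3, p=63, q=10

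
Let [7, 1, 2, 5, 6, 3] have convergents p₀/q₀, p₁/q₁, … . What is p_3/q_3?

Using pₖ = aₖpₖ₋₁ + pₖ₋₂, qₖ = aₖqₖ₋₁ + qₖ₋₂ (with p₋₁=1, p₋₂=0, q₋₁=0, q₋₂=1):
  k=0: a=7, p=7, q=1
  k=1: a=1, p=8, q=1
  k=2: a=2, p=23, q=3
  k=3: a=5, p=123, q=16

123/16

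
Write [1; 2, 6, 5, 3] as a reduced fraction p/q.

Using pₖ = aₖpₖ₋₁ + pₖ₋₂ and qₖ = aₖqₖ₋₁ + qₖ₋₂:
  k=0: a=1, p=1, q=1
  k=1: a=2, p=3, q=2
  k=2: a=6, p=19, q=13
  k=3: a=5, p=98, q=67
  k=4: a=3, p=313, q=214

313/214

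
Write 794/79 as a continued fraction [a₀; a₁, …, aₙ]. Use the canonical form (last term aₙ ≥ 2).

794 = 10*79 + 4
79 = 19*4 + 3
4 = 1*3 + 1
3 = 3*1 + 0  (stop)
So 794/79 = [10; 19, 1, 3].

[10; 19, 1, 3]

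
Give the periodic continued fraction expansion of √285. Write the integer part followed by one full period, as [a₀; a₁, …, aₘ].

a₀ = ⌊√285⌋ = 16.
With m₀=0, d₀=1 and mₖ₊₁ = dₖaₖ − mₖ, dₖ₊₁ = (n − mₖ₊₁²)/dₖ, aₖ₊₁ = ⌊(a₀+mₖ₊₁)/dₖ₊₁⌋:
  k=1: m=16, d=29, a=1
  k=2: m=13, d=4, a=7
  k=3: m=15, d=15, a=2
  k=4: m=15, d=4, a=7
  k=5: m=13, d=29, a=1
  k=6: m=16, d=1, a=32
d=1 and a=2a₀=32 at k=6, so the next step gives (m, d) = (16, 29) again — its k=1 value — and the period has length 6.

[16; 1, 7, 2, 7, 1, 32]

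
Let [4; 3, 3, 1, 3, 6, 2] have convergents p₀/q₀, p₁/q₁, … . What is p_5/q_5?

Using pₖ = aₖpₖ₋₁ + pₖ₋₂, qₖ = aₖqₖ₋₁ + qₖ₋₂ (with p₋₁=1, p₋₂=0, q₋₁=0, q₋₂=1):
  k=0: a=4, p=4, q=1
  k=1: a=3, p=13, q=3
  k=2: a=3, p=43, q=10
  k=3: a=1, p=56, q=13
  k=4: a=3, p=211, q=49
  k=5: a=6, p=1322, q=307

1322/307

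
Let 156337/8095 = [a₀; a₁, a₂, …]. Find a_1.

3

156337 = 19·8095 + 2532   →  a_0 = 19
8095 = 3·2532 + 499   →  a_1 = 3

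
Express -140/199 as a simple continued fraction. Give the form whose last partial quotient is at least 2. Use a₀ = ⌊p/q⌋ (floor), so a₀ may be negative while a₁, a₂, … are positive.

[-1; 3, 2, 1, 2, 7]

-140 = -1·199 + 59
199 = 3·59 + 22
59 = 2·22 + 15
22 = 1·15 + 7
15 = 2·7 + 1
7 = 7·1 + 0  (stop)
So -140/199 = [-1; 3, 2, 1, 2, 7].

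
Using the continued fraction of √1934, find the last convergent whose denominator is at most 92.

√1934 = [43; 1, 42, 1, 86, …] (period length 4).
Convergents:
  p_0/q_0 = 43/1
  p_1/q_1 = 44/1
  p_2/q_2 = 1891/43
  p_3/q_3 = 1935/44
  p_4/q_4 = 168301/3827
q_3 = 44 ≤ 92 < 3827 = q_4, so the answer is 1935/44.

1935/44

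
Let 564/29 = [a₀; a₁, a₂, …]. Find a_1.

2

564 = 19·29 + 13   →  a_0 = 19
29 = 2·13 + 3   →  a_1 = 2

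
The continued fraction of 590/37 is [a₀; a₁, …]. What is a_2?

590 = 15·37 + 35   →  a_0 = 15
37 = 1·35 + 2   →  a_1 = 1
35 = 17·2 + 1   →  a_2 = 17

17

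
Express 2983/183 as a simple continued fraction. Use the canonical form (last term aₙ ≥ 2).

2983 = 16·183 + 55
183 = 3·55 + 18
55 = 3·18 + 1
18 = 18·1 + 0  (stop)
So 2983/183 = [16; 3, 3, 18].

[16; 3, 3, 18]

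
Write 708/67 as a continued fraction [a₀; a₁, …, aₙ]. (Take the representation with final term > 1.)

[10; 1, 1, 3, 4, 2]

708 = 10*67 + 38
67 = 1*38 + 29
38 = 1*29 + 9
29 = 3*9 + 2
9 = 4*2 + 1
2 = 2*1 + 0  (stop)
So 708/67 = [10; 1, 1, 3, 4, 2].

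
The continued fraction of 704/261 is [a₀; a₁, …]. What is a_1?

1

704 = 2·261 + 182   →  a_0 = 2
261 = 1·182 + 79   →  a_1 = 1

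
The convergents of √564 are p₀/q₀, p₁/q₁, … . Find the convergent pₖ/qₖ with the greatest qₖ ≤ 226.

√564 = [23; 1, 2, 1, 46, …] (period length 4).
Convergents:
  p_0/q_0 = 23/1
  p_1/q_1 = 24/1
  p_2/q_2 = 71/3
  p_3/q_3 = 95/4
  p_4/q_4 = 4441/187
  p_5/q_5 = 4536/191
  p_6/q_6 = 13513/569
q_5 = 191 ≤ 226 < 569 = q_6, so the answer is 4536/191.

4536/191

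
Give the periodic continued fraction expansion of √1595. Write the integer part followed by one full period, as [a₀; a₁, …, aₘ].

a₀ = ⌊√1595⌋ = 39.
With m₀=0, d₀=1 and mₖ₊₁ = dₖaₖ − mₖ, dₖ₊₁ = (n − mₖ₊₁²)/dₖ, aₖ₊₁ = ⌊(a₀+mₖ₊₁)/dₖ₊₁⌋:
  k=1: m=39, d=74, a=1
  k=2: m=35, d=5, a=14
  k=3: m=35, d=74, a=1
  k=4: m=39, d=1, a=78
d=1 and a=2a₀=78 at k=4, so the next step gives (m, d) = (39, 74) again — its k=1 value — and the period has length 4.

[39; 1, 14, 1, 78]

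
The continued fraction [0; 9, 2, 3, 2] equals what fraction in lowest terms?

Using pₖ = aₖpₖ₋₁ + pₖ₋₂ and qₖ = aₖqₖ₋₁ + qₖ₋₂:
  k=0: a=0, p=0, q=1
  k=1: a=9, p=1, q=9
  k=2: a=2, p=2, q=19
  k=3: a=3, p=7, q=66
  k=4: a=2, p=16, q=151

16/151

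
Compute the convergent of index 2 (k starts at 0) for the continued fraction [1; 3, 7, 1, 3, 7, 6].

Using pₖ = aₖpₖ₋₁ + pₖ₋₂, qₖ = aₖqₖ₋₁ + qₖ₋₂ (with p₋₁=1, p₋₂=0, q₋₁=0, q₋₂=1):
  k=0: a=1, p=1, q=1
  k=1: a=3, p=4, q=3
  k=2: a=7, p=29, q=22

29/22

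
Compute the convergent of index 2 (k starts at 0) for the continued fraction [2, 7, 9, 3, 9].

137/64

Using pₖ = aₖpₖ₋₁ + pₖ₋₂, qₖ = aₖqₖ₋₁ + qₖ₋₂ (with p₋₁=1, p₋₂=0, q₋₁=0, q₋₂=1):
  k=0: a=2, p=2, q=1
  k=1: a=7, p=15, q=7
  k=2: a=9, p=137, q=64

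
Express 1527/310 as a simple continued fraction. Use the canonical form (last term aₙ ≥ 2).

[4; 1, 12, 2, 11]

1527 = 4·310 + 287
310 = 1·287 + 23
287 = 12·23 + 11
23 = 2·11 + 1
11 = 11·1 + 0  (stop)
So 1527/310 = [4; 1, 12, 2, 11].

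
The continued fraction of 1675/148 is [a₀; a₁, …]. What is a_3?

1

1675 = 11·148 + 47   →  a_0 = 11
148 = 3·47 + 7   →  a_1 = 3
47 = 6·7 + 5   →  a_2 = 6
7 = 1·5 + 2   →  a_3 = 1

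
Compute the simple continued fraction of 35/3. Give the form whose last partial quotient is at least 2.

35 = 11·3 + 2
3 = 1·2 + 1
2 = 2·1 + 0  (stop)
So 35/3 = [11; 1, 2].

[11; 1, 2]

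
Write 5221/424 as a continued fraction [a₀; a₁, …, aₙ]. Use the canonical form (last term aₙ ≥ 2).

[12; 3, 5, 3, 8]

5221 = 12*424 + 133
424 = 3*133 + 25
133 = 5*25 + 8
25 = 3*8 + 1
8 = 8*1 + 0  (stop)
So 5221/424 = [12; 3, 5, 3, 8].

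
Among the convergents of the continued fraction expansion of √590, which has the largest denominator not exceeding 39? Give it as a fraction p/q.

753/31

√590 = [24; 3, 2, 4, 2, 3, 48, …] (period length 6).
Convergents:
  p_0/q_0 = 24/1
  p_1/q_1 = 73/3
  p_2/q_2 = 170/7
  p_3/q_3 = 753/31
  p_4/q_4 = 1676/69
q_3 = 31 ≤ 39 < 69 = q_4, so the answer is 753/31.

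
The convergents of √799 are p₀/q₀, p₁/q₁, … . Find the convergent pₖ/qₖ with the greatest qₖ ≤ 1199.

√799 = [28; 3, 1, 3, 56, …] (period length 4).
Convergents:
  p_0/q_0 = 28/1
  p_1/q_1 = 85/3
  p_2/q_2 = 113/4
  p_3/q_3 = 424/15
  p_4/q_4 = 23857/844
  p_5/q_5 = 71995/2547
q_4 = 844 ≤ 1199 < 2547 = q_5, so the answer is 23857/844.

23857/844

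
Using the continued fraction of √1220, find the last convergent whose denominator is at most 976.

33706/965

√1220 = [34; 1, 12, 1, 68, …] (period length 4).
Convergents:
  p_0/q_0 = 34/1
  p_1/q_1 = 35/1
  p_2/q_2 = 454/13
  p_3/q_3 = 489/14
  p_4/q_4 = 33706/965
  p_5/q_5 = 34195/979
q_4 = 965 ≤ 976 < 979 = q_5, so the answer is 33706/965.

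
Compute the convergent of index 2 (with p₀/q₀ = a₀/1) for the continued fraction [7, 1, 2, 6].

23/3

Using pₖ = aₖpₖ₋₁ + pₖ₋₂, qₖ = aₖqₖ₋₁ + qₖ₋₂ (with p₋₁=1, p₋₂=0, q₋₁=0, q₋₂=1):
  k=0: a=7, p=7, q=1
  k=1: a=1, p=8, q=1
  k=2: a=2, p=23, q=3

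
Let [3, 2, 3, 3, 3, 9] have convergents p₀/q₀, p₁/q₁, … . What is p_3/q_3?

Using pₖ = aₖpₖ₋₁ + pₖ₋₂, qₖ = aₖqₖ₋₁ + qₖ₋₂ (with p₋₁=1, p₋₂=0, q₋₁=0, q₋₂=1):
  k=0: a=3, p=3, q=1
  k=1: a=2, p=7, q=2
  k=2: a=3, p=24, q=7
  k=3: a=3, p=79, q=23

79/23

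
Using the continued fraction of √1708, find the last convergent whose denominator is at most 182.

√1708 = [41; 3, 20, 3, 82, …] (period length 4).
Convergents:
  p_0/q_0 = 41/1
  p_1/q_1 = 124/3
  p_2/q_2 = 2521/61
  p_3/q_3 = 7687/186
q_2 = 61 ≤ 182 < 186 = q_3, so the answer is 2521/61.

2521/61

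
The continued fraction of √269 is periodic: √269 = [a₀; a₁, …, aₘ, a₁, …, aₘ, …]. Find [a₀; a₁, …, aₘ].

[16; 2, 2, 32]

a₀ = ⌊√269⌋ = 16.
With m₀=0, d₀=1 and mₖ₊₁ = dₖaₖ − mₖ, dₖ₊₁ = (n − mₖ₊₁²)/dₖ, aₖ₊₁ = ⌊(a₀+mₖ₊₁)/dₖ₊₁⌋:
  k=1: m=16, d=13, a=2
  k=2: m=10, d=13, a=2
  k=3: m=16, d=1, a=32
d=1 and a=2a₀=32 at k=3, so the next step gives (m, d) = (16, 13) again — its k=1 value — and the period has length 3.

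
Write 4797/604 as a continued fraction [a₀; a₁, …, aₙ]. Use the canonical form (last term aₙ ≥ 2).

4797 = 7·604 + 569
604 = 1·569 + 35
569 = 16·35 + 9
35 = 3·9 + 8
9 = 1·8 + 1
8 = 8·1 + 0  (stop)
So 4797/604 = [7; 1, 16, 3, 1, 8].

[7; 1, 16, 3, 1, 8]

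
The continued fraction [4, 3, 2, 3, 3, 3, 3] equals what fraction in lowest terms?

3699/862

Fold from the inside: start with 3/1.
  3 + 1/3 = 10/3
  3 + 3/10 = 33/10
  3 + 10/33 = 109/33
  2 + 33/109 = 251/109
  3 + 109/251 = 862/251
  4 + 251/862 = 3699/862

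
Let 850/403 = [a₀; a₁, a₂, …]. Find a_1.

850 = 2·403 + 44   →  a_0 = 2
403 = 9·44 + 7   →  a_1 = 9

9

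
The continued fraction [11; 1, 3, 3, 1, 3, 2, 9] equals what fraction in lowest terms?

16107/1369

Using pₖ = aₖpₖ₋₁ + pₖ₋₂ and qₖ = aₖqₖ₋₁ + qₖ₋₂:
  k=0: a=11, p=11, q=1
  k=1: a=1, p=12, q=1
  k=2: a=3, p=47, q=4
  k=3: a=3, p=153, q=13
  k=4: a=1, p=200, q=17
  k=5: a=3, p=753, q=64
  k=6: a=2, p=1706, q=145
  k=7: a=9, p=16107, q=1369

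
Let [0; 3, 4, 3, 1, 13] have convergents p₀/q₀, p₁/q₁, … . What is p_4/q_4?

17/55

Using pₖ = aₖpₖ₋₁ + pₖ₋₂, qₖ = aₖqₖ₋₁ + qₖ₋₂ (with p₋₁=1, p₋₂=0, q₋₁=0, q₋₂=1):
  k=0: a=0, p=0, q=1
  k=1: a=3, p=1, q=3
  k=2: a=4, p=4, q=13
  k=3: a=3, p=13, q=42
  k=4: a=1, p=17, q=55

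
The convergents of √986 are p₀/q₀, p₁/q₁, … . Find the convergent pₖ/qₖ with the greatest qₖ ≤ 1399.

19751/629

√986 = [31; 2, 2, 62, …] (period length 3).
Convergents:
  p_0/q_0 = 31/1
  p_1/q_1 = 63/2
  p_2/q_2 = 157/5
  p_3/q_3 = 9797/312
  p_4/q_4 = 19751/629
  p_5/q_5 = 49299/1570
q_4 = 629 ≤ 1399 < 1570 = q_5, so the answer is 19751/629.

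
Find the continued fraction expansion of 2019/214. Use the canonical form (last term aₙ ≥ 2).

[9; 2, 3, 3, 9]

2019 = 9×214 + 93
214 = 2×93 + 28
93 = 3×28 + 9
28 = 3×9 + 1
9 = 9×1 + 0  (stop)
So 2019/214 = [9; 2, 3, 3, 9].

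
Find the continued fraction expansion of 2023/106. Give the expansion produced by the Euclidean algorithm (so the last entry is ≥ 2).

2023 = 19*106 + 9
106 = 11*9 + 7
9 = 1*7 + 2
7 = 3*2 + 1
2 = 2*1 + 0  (stop)
So 2023/106 = [19; 11, 1, 3, 2].

[19; 11, 1, 3, 2]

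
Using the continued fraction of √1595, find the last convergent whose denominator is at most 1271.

50441/1263

√1595 = [39; 1, 14, 1, 78, …] (period length 4).
Convergents:
  p_0/q_0 = 39/1
  p_1/q_1 = 40/1
  p_2/q_2 = 599/15
  p_3/q_3 = 639/16
  p_4/q_4 = 50441/1263
  p_5/q_5 = 51080/1279
q_4 = 1263 ≤ 1271 < 1279 = q_5, so the answer is 50441/1263.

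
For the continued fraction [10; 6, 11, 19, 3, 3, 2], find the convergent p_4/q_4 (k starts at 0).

Using pₖ = aₖpₖ₋₁ + pₖ₋₂, qₖ = aₖqₖ₋₁ + qₖ₋₂ (with p₋₁=1, p₋₂=0, q₋₁=0, q₋₂=1):
  k=0: a=10, p=10, q=1
  k=1: a=6, p=61, q=6
  k=2: a=11, p=681, q=67
  k=3: a=19, p=13000, q=1279
  k=4: a=3, p=39681, q=3904

39681/3904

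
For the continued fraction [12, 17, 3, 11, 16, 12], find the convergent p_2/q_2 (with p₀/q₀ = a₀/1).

Using pₖ = aₖpₖ₋₁ + pₖ₋₂, qₖ = aₖqₖ₋₁ + qₖ₋₂ (with p₋₁=1, p₋₂=0, q₋₁=0, q₋₂=1):
  k=0: a=12, p=12, q=1
  k=1: a=17, p=205, q=17
  k=2: a=3, p=627, q=52

627/52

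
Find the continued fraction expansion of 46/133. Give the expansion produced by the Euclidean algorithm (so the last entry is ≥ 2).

[0; 2, 1, 8, 5]

46 = 0·133 + 46
133 = 2·46 + 41
46 = 1·41 + 5
41 = 8·5 + 1
5 = 5·1 + 0  (stop)
So 46/133 = [0; 2, 1, 8, 5].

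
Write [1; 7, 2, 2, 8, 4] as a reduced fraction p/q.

Fold from the inside: start with 4/1.
  8 + 1/4 = 33/4
  2 + 4/33 = 70/33
  2 + 33/70 = 173/70
  7 + 70/173 = 1281/173
  1 + 173/1281 = 1454/1281

1454/1281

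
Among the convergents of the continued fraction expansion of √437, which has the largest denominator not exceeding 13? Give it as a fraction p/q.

209/10

√437 = [20; 1, 9, 2, 9, 1, 40, …] (period length 6).
Convergents:
  p_0/q_0 = 20/1
  p_1/q_1 = 21/1
  p_2/q_2 = 209/10
  p_3/q_3 = 439/21
q_2 = 10 ≤ 13 < 21 = q_3, so the answer is 209/10.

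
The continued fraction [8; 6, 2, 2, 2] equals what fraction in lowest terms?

Using pₖ = aₖpₖ₋₁ + pₖ₋₂ and qₖ = aₖqₖ₋₁ + qₖ₋₂:
  k=0: a=8, p=8, q=1
  k=1: a=6, p=49, q=6
  k=2: a=2, p=106, q=13
  k=3: a=2, p=261, q=32
  k=4: a=2, p=628, q=77

628/77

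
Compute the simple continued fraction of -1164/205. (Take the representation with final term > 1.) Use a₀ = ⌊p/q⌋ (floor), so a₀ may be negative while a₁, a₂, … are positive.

-1164 = -6×205 + 66
205 = 3×66 + 7
66 = 9×7 + 3
7 = 2×3 + 1
3 = 3×1 + 0  (stop)
So -1164/205 = [-6; 3, 9, 2, 3].

[-6; 3, 9, 2, 3]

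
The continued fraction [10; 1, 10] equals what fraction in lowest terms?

Using pₖ = aₖpₖ₋₁ + pₖ₋₂ and qₖ = aₖqₖ₋₁ + qₖ₋₂:
  k=0: a=10, p=10, q=1
  k=1: a=1, p=11, q=1
  k=2: a=10, p=120, q=11

120/11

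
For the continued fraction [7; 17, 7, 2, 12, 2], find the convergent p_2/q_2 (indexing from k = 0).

847/120

Using pₖ = aₖpₖ₋₁ + pₖ₋₂, qₖ = aₖqₖ₋₁ + qₖ₋₂ (with p₋₁=1, p₋₂=0, q₋₁=0, q₋₂=1):
  k=0: a=7, p=7, q=1
  k=1: a=17, p=120, q=17
  k=2: a=7, p=847, q=120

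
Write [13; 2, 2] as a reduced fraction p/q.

67/5

Using pₖ = aₖpₖ₋₁ + pₖ₋₂ and qₖ = aₖqₖ₋₁ + qₖ₋₂:
  k=0: a=13, p=13, q=1
  k=1: a=2, p=27, q=2
  k=2: a=2, p=67, q=5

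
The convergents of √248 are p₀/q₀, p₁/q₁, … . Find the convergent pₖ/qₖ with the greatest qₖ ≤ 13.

√248 = [15; 1, 2, 1, 30, …] (period length 4).
Convergents:
  p_0/q_0 = 15/1
  p_1/q_1 = 16/1
  p_2/q_2 = 47/3
  p_3/q_3 = 63/4
  p_4/q_4 = 1937/123
q_3 = 4 ≤ 13 < 123 = q_4, so the answer is 63/4.

63/4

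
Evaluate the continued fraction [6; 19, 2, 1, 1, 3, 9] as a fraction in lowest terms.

Using pₖ = aₖpₖ₋₁ + pₖ₋₂ and qₖ = aₖqₖ₋₁ + qₖ₋₂:
  k=0: a=6, p=6, q=1
  k=1: a=19, p=115, q=19
  k=2: a=2, p=236, q=39
  k=3: a=1, p=351, q=58
  k=4: a=1, p=587, q=97
  k=5: a=3, p=2112, q=349
  k=6: a=9, p=19595, q=3238

19595/3238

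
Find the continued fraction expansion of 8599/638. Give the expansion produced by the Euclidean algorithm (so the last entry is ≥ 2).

[13; 2, 10, 1, 8, 3]

8599 = 13*638 + 305
638 = 2*305 + 28
305 = 10*28 + 25
28 = 1*25 + 3
25 = 8*3 + 1
3 = 3*1 + 0  (stop)
So 8599/638 = [13; 2, 10, 1, 8, 3].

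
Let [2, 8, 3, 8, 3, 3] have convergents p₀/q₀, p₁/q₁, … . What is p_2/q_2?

53/25

Using pₖ = aₖpₖ₋₁ + pₖ₋₂, qₖ = aₖqₖ₋₁ + qₖ₋₂ (with p₋₁=1, p₋₂=0, q₋₁=0, q₋₂=1):
  k=0: a=2, p=2, q=1
  k=1: a=8, p=17, q=8
  k=2: a=3, p=53, q=25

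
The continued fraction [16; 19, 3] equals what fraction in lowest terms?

Using pₖ = aₖpₖ₋₁ + pₖ₋₂ and qₖ = aₖqₖ₋₁ + qₖ₋₂:
  k=0: a=16, p=16, q=1
  k=1: a=19, p=305, q=19
  k=2: a=3, p=931, q=58

931/58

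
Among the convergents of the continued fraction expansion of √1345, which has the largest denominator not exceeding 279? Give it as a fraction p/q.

√1345 = [36; 1, 2, 14, 2, 1, 72, …] (period length 6).
Convergents:
  p_0/q_0 = 36/1
  p_1/q_1 = 37/1
  p_2/q_2 = 110/3
  p_3/q_3 = 1577/43
  p_4/q_4 = 3264/89
  p_5/q_5 = 4841/132
  p_6/q_6 = 351816/9593
q_5 = 132 ≤ 279 < 9593 = q_6, so the answer is 4841/132.

4841/132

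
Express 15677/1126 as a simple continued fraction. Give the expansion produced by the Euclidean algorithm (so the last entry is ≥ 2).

15677 = 13*1126 + 1039
1126 = 1*1039 + 87
1039 = 11*87 + 82
87 = 1*82 + 5
82 = 16*5 + 2
5 = 2*2 + 1
2 = 2*1 + 0  (stop)
So 15677/1126 = [13; 1, 11, 1, 16, 2, 2].

[13; 1, 11, 1, 16, 2, 2]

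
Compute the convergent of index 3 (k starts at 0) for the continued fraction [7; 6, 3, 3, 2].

Using pₖ = aₖpₖ₋₁ + pₖ₋₂, qₖ = aₖqₖ₋₁ + qₖ₋₂ (with p₋₁=1, p₋₂=0, q₋₁=0, q₋₂=1):
  k=0: a=7, p=7, q=1
  k=1: a=6, p=43, q=6
  k=2: a=3, p=136, q=19
  k=3: a=3, p=451, q=63

451/63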